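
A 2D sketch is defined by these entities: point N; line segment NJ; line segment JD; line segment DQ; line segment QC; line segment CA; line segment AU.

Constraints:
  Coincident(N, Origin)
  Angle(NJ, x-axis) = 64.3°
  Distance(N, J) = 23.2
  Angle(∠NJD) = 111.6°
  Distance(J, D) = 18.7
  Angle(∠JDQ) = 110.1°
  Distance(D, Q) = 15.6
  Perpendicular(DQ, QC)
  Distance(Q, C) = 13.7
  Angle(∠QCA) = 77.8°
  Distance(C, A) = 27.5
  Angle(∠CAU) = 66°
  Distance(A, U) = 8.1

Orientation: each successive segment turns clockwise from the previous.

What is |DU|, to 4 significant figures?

6.634

N is at the origin; NJ runs at 64.3° with length 23.2, so J = (10.06, 20.90). ∠NJD = 111.6° gives JD at -4.100° from the x-axis; with |JD| = 18.7, D = (28.71, 19.57). ∠JDQ = 110.1° gives DQ at -74.00° from the x-axis; with |DQ| = 15.6, Q = (33.01, 4.572). The perpendicularity gives QC at right angles to DQ, so QC runs at -164.0°; with |QC| = 13.7, C = (19.84, 0.7961). ∠QCA = 77.8° gives CA at 93.80° from the x-axis; with |CA| = 27.5, A = (18.02, 28.24). ∠CAU = 66.0° gives AU at -20.20° from the x-axis; with |AU| = 8.1, U = (25.62, 25.44). Then |DU| = |U − D| = 6.634.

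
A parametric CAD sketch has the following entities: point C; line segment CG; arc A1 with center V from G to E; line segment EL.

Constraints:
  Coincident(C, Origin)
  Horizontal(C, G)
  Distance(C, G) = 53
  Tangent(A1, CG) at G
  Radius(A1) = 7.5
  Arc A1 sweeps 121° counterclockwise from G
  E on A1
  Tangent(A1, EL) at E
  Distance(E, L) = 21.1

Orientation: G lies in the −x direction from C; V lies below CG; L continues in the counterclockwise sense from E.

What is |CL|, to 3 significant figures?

56.8

C is at the origin; CG is horizontal with |CG| = 53.0 and G on the −x side, so G = (-53.0, 0.00). The tangent condition forces VG to be normal to CG, so V = G + (0, -7.5) = (-53.0, -7.50). On A1, G sits at bearing 90° from V; a 121° counterclockwise sweep puts E at bearing 211°, so E = V + 7.5·(cos 211°, sin 211°) = (-59.4, -11.4). Tangency of A1 to EL means the radius VE is perpendicular to EL, so EL runs along (−sin 211°, cos 211°); with |EL| = 21.1, L = (-48.6, -29.4). Then |CL| = |L − C| = 56.8.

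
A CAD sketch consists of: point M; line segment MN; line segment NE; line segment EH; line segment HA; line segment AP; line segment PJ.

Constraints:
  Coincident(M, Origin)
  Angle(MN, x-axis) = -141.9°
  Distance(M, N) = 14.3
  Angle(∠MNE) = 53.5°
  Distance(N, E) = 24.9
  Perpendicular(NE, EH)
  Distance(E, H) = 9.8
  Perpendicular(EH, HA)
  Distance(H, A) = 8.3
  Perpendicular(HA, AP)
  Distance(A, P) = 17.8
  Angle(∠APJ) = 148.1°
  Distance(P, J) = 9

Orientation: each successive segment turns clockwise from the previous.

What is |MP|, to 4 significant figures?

21.11

M is at the origin; MN runs at -141.9° with length 14.3, so N = (-11.25, -8.824). ∠MNE = 53.5° gives NE at 91.60° from the x-axis; with |NE| = 24.9, E = (-11.95, 16.07). NE is perpendicular to EH, so EH runs at 1.600°; with |EH| = 9.8, H = (-2.152, 16.34). EH is perpendicular to HA, so HA runs at -88.40°; with |HA| = 8.3, A = (-1.920, 8.044). HA ⟂ AP, so AP runs at -178.4°; with |AP| = 17.8, P = (-19.71, 7.547). Then |MP| = |P − M| = 21.11.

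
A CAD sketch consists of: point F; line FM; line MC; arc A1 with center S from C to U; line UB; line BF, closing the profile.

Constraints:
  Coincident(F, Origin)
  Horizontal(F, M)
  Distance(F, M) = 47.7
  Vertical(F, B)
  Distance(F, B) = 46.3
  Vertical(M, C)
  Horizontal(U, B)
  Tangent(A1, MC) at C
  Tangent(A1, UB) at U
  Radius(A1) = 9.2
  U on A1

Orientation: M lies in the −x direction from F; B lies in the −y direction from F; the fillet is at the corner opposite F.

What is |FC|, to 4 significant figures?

60.43

The virtual corner opposite F is at (-47.70, -46.30). Tangency of A1 to MC means the radius SC is perpendicular to MC and since A1 is tangent to UB there, SU ⟂ UB, with radius 9.2, so the center S sits 9.2 in from both sides at S = (-38.50, -37.10). That places the tangent points at C = (-47.70, -37.10) on MC and U = (-38.50, -46.30) on UB. Then |FC| = |C − F| = 60.43.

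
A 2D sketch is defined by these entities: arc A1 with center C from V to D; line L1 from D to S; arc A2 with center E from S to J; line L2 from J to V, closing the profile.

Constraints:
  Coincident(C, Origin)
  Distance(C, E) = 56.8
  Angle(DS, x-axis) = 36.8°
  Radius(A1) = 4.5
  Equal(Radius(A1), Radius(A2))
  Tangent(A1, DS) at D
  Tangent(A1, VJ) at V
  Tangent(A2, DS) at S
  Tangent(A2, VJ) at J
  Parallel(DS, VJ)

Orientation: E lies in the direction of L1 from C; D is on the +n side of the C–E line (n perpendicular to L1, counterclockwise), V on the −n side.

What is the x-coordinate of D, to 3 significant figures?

-2.70

The slot axis is L1's direction at 36.8°, so u = (cos 36.8°, sin 36.8°) = (0.801, 0.599) and n = (−sin 36.8°, cos 36.8°) = (-0.599, 0.801). C is at the origin and E lies 56.8 along u from C, so E = 56.8·u = (45.5, 34.0). Tangency of A1 to both parallel lines with radius 4.5 puts D and V at C ± 4.5·n: D = (-2.70, 3.60), V = (2.70, -3.60). So D.x = -2.70.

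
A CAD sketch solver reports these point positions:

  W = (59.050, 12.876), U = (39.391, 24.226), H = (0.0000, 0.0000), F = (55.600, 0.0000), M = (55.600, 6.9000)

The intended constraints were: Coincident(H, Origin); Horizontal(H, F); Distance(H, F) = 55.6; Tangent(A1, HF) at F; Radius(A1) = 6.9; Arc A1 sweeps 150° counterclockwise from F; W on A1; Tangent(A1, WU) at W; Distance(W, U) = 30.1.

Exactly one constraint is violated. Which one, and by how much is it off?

Distance(W, U) = 30.1 — off by 7.40.

H = (0.00, 0.00) ✓; H.y = 0.00, F.y = 0.00 ✓; |HF| = 55.60 ✓; ∠(MF, FH) = 90.00° ✓; |MF| = 6.900 ✓; bearing(M→W) − bearing(M→F) = 150.0° ✓; |MW| = 6.900 ✓; ∠(MW, WU) = 90.00° ✓; |WU| = 22.70 ✗.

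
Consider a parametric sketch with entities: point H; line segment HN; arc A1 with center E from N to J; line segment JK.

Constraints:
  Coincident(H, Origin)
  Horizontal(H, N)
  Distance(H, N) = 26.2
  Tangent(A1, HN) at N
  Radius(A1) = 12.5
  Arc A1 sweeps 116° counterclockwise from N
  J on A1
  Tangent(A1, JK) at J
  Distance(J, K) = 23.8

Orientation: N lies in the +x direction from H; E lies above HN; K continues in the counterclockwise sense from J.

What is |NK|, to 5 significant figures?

39.379

H is at the origin; H and N share the same y with |HN| = 26.2 and N on the +x side, so N = (26.200, 0.0000). Since A1 is tangent to HN there, EN ⟂ HN, so E = N + (0, 12.5) = (26.200, 12.500). On A1, N sits at bearing -90° from E; a 116° counterclockwise sweep puts J at bearing 26°, so J = E + 12.5·(cos 26°, sin 26°) = (37.435, 17.980). A1 meets JK tangentially, so EJ is at right angles to JK, so JK runs along (−sin 26°, cos 26°); with |JK| = 23.8, K = (27.002, 39.371). Then |NK| = |K − N| = 39.379.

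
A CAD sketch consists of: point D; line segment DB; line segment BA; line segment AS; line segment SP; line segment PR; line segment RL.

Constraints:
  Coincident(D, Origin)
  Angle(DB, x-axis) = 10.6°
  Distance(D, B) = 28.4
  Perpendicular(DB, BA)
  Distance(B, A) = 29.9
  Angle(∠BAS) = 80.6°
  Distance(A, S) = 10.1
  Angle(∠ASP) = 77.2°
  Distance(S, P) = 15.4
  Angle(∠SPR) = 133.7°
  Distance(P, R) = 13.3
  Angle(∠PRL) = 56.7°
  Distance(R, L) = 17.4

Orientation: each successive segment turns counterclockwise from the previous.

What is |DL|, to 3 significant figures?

42.2

D is at the origin; DB runs at 10.6° with length 28.4, so B = (27.9, 5.22). DB is perpendicular to BA, so BA runs at 101°; with |BA| = 29.9, A = (22.4, 34.6). ∠BAS = 80.6° gives AS at -160° from the x-axis; with |AS| = 10.1, S = (12.9, 31.2). ∠ASP = 77.2° gives SP at -57.2° from the x-axis; with |SP| = 15.4, P = (21.3, 18.2). ∠SPR = 133.7° gives PR at -10.9° from the x-axis; with |PR| = 13.3, R = (34.3, 15.7). ∠PRL = 56.7° gives RL at 112° from the x-axis; with |RL| = 17.4, L = (27.7, 31.8). Then |DL| = |L − D| = 42.2.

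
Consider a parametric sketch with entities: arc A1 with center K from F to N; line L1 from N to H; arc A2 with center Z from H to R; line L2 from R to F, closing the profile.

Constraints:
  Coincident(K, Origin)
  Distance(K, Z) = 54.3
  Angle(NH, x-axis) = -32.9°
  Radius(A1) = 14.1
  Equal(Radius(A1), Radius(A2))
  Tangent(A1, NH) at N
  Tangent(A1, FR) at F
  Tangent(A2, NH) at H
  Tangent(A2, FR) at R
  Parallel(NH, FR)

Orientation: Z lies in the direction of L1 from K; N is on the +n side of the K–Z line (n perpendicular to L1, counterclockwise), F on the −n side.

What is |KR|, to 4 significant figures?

56.10

The slot axis is L1's direction at -32.9°, so u = (cos -32.9°, sin -32.9°) = (0.8396, -0.5432) and n = (−sin -32.9°, cos -32.9°) = (0.5432, 0.8396). K is at the origin and Z lies 54.3 along u from K, so Z = 54.3·u = (45.59, -29.49). Tangency of A1 to both parallel lines with radius 14.1 puts N and F at K ± 14.1·n: N = (7.659, 11.84), F = (-7.659, -11.84). Equal radii place H and R the same way about Z: H = Z + 14.1·n = (53.25, -17.66), R = Z − 14.1·n = (37.93, -41.33). Then |KR| = |R − K| = 56.10.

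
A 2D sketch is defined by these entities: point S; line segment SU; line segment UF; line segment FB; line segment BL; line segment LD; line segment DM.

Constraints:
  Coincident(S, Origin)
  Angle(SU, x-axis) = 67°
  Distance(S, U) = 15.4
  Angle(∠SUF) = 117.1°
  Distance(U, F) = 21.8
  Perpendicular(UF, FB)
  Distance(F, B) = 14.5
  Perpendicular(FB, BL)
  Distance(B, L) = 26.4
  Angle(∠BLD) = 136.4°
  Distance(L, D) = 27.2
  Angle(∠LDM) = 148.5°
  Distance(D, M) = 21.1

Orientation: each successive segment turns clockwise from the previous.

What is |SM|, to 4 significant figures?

44.57

S is at the origin; SU runs at 67.0° with length 15.4, so U = (6.017, 14.18). ∠SUF = 117.1° gives UF at 4.100° from the x-axis; with |UF| = 21.8, F = (27.76, 15.73). UF is perpendicular to FB, so FB runs at -85.90°; with |FB| = 14.5, B = (28.80, 1.272). FB is perpendicular to BL, so BL runs at -175.9°; with |BL| = 26.4, L = (2.466, -0.6160). ∠BLD = 136.4° gives LD at 140.5° from the x-axis; with |LD| = 27.2, D = (-18.52, 16.69). ∠LDM = 148.5° gives DM at 109.0° from the x-axis; with |DM| = 21.1, M = (-25.39, 36.64). Then |SM| = |M − S| = 44.57.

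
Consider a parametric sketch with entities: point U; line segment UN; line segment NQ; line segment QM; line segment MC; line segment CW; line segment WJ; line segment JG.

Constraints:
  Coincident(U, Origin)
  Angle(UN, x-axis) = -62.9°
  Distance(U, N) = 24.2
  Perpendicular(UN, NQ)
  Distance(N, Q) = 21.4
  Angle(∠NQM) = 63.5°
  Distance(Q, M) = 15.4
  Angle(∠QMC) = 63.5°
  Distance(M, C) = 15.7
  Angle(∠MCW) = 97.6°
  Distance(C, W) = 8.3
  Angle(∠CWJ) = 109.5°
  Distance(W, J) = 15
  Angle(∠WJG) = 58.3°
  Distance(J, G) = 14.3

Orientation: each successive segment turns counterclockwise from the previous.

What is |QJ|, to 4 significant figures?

3.658

U is at the origin; UN runs at -62.9° with length 24.2, so N = (11.02, -21.54). The perpendicularity gives NQ at right angles to UN, so NQ runs at 27.10°; with |NQ| = 21.4, Q = (30.07, -11.79). ∠NQM = 63.5° gives QM at 143.6° from the x-axis; with |QM| = 15.4, M = (17.68, -2.656). ∠QMC = 63.5° gives MC at -99.90° from the x-axis; with |MC| = 15.7, C = (14.98, -18.12). ∠MCW = 97.6° gives CW at -17.50° from the x-axis; with |CW| = 8.3, W = (22.90, -20.62). ∠CWJ = 109.5° gives WJ at 53.00° from the x-axis; with |WJ| = 15.0, J = (31.92, -8.638). Then |QJ| = |J − Q| = 3.658.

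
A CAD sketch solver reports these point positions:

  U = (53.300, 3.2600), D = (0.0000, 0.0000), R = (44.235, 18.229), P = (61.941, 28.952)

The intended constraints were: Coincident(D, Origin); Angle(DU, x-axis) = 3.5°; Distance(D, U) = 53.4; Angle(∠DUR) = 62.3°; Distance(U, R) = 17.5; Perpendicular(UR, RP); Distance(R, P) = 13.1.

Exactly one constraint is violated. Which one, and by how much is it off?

Distance(R, P) = 13.1 — off by 7.60.

D = (0.00, 0.00) ✓; DU at 3.500° ✓; |DU| = 53.40 ✓; ∠DUR = 62.30° ✓; |UR| = 17.50 ✓; ∠(UR, RP) = 90.00° ✓; |RP| = 20.70 ✗.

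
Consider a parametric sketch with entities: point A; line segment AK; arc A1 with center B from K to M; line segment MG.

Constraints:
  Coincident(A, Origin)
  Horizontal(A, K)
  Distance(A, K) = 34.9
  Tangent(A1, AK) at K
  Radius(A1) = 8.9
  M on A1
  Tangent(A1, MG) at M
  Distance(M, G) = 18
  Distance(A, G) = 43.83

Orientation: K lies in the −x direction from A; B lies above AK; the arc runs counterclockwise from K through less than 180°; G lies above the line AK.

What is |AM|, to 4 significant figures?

29.19

Checks: |BM| = 8.900 ✓; ∠(BM, MG) = 90.00° ✓; |MG| = 18.00 ✓; |AG| = 43.83 ✓.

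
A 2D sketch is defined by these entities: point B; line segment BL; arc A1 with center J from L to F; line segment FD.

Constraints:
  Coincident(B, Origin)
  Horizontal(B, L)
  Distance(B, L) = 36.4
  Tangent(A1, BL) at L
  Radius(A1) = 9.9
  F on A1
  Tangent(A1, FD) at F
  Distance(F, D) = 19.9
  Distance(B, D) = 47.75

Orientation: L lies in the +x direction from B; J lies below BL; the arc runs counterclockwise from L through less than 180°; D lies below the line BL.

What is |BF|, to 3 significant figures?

30.7

Checks: |BL| = 36.40 ✓; |JF| = 9.900 ✓; ∠(JF, FD) = 90.00° ✓; |FD| = 19.90 ✓; |BD| = 47.75 ✓.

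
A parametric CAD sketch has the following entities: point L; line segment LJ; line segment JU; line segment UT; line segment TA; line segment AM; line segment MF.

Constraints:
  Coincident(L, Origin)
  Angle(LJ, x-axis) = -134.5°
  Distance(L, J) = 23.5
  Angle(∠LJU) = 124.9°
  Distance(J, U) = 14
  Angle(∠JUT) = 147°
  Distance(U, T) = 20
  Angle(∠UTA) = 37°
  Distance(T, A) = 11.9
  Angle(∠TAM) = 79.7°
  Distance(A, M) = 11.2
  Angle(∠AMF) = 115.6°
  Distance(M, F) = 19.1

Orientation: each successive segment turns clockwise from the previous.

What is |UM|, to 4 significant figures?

6.160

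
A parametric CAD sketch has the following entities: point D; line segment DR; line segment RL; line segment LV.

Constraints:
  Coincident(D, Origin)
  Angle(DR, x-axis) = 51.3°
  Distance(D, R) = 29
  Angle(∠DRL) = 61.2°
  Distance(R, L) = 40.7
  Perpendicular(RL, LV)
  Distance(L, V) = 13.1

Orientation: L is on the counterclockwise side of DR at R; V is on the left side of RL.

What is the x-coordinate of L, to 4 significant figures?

-21.96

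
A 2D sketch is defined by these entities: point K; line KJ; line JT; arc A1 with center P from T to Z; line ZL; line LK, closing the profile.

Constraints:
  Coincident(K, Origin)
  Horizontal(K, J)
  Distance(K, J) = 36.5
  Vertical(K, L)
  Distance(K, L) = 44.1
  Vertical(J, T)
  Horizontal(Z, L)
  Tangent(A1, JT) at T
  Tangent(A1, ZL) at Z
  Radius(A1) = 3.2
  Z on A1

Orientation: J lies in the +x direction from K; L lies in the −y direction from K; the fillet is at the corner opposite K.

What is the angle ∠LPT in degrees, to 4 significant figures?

174.5°

The virtual corner opposite K is at (36.50, -44.10). The tangent condition forces PT to be normal to JT and A1 meets ZL tangentially, so PZ is at right angles to ZL, with radius 3.2, so the center P sits 3.2 in from both sides at P = (33.30, -40.90). That places the tangent points at T = (36.50, -40.90) on JT and Z = (33.30, -44.10) on ZL. Then cos ∠LPT = PL·PT / (|PL||PT|), giving 174.5°.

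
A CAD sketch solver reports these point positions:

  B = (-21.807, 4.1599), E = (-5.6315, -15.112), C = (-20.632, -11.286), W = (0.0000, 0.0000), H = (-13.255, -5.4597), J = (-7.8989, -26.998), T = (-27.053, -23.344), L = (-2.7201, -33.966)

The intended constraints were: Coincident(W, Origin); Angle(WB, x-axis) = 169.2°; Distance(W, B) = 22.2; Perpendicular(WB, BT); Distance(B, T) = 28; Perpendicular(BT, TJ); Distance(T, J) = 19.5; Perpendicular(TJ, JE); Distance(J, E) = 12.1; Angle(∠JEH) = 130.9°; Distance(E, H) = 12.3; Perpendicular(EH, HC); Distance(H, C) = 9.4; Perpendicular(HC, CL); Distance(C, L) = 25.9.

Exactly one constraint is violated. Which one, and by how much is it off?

Distance(C, L) = 25.9 — off by 3.00.

W = (0.00, 0.00) ✓; WB at 169.2° ✓; |WB| = 22.20 ✓; ∠(WB, BT) = 90.00° ✓; |BT| = 28.00 ✓; ∠(BT, TJ) = 90.00° ✓; |TJ| = 19.50 ✓; ∠(TJ, JE) = 90.00° ✓; |JE| = 12.10 ✓; ∠JEH = 130.9° ✓; |EH| = 12.30 ✓; ∠(EH, HC) = 90.00° ✓; |HC| = 9.400 ✓; ∠(HC, CL) = 90.00° ✓; |CL| = 28.90 ✗.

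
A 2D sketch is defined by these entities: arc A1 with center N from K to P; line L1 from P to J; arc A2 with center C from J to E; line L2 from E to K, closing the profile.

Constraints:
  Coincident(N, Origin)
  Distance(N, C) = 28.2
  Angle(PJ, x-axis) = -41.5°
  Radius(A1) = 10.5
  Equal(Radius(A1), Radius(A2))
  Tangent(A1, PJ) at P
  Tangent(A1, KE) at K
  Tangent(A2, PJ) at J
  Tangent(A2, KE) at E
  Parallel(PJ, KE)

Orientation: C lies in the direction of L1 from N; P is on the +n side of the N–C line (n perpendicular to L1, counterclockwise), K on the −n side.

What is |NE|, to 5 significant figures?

30.091

The slot axis is L1's direction at -41.5°, so u = (cos -41.5°, sin -41.5°) = (0.74896, -0.66262) and n = (−sin -41.5°, cos -41.5°) = (0.66262, 0.74896). N is at the origin and C lies 28.2 along u from N, so C = 28.2·u = (21.121, -18.686). Tangency of A1 to both parallel lines with radius 10.5 puts P and K at N ± 10.5·n: P = (6.9575, 7.8640), K = (-6.9575, -7.8640). Equal radii place J and E the same way about C: J = C + 10.5·n = (28.078, -10.822), E = C − 10.5·n = (14.163, -26.550). Then |NE| = |E − N| = 30.091.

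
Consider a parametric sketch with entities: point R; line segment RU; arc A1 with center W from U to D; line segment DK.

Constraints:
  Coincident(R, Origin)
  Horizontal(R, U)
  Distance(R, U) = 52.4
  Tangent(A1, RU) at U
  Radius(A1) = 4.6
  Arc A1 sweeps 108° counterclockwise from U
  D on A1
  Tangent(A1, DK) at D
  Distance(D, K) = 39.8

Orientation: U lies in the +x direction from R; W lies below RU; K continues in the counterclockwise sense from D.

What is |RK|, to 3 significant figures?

74.6

R is at the origin; R and U share the same y with |RU| = 52.4 and U on the +x side, so U = (52.4, 0.00). Tangency of A1 to RU means the radius WU is perpendicular to RU, so W = U + (0, -4.6) = (52.4, -4.60). On A1, U sits at bearing 90° from W; a 108° counterclockwise sweep puts D at bearing 198°, so D = W + 4.6·(cos 198°, sin 198°) = (48.0, -6.02). The tangent condition forces WD to be normal to DK, so DK runs along (−sin 198°, cos 198°); with |DK| = 39.8, K = (60.3, -43.9). Then |RK| = |K − R| = 74.6.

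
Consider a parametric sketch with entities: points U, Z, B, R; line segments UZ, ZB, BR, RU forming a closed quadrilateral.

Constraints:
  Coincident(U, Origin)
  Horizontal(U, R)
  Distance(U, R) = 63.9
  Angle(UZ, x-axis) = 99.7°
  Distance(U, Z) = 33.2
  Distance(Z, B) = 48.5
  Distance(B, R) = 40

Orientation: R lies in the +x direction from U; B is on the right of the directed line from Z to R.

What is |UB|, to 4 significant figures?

24.89

Checks: |ZB| = 48.50 ✓; |BR| = 40.00 ✓.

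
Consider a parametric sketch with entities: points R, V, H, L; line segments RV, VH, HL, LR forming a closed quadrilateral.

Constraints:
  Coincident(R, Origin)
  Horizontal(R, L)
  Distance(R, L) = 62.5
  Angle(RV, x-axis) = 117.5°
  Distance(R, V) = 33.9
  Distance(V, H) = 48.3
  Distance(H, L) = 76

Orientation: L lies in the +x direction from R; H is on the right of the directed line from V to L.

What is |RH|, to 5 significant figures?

21.299

R is at the origin; RL is horizontal with |RL| = 62.5 and L in +x, so L = (62.5, 0). RV runs at 117.5° with |RV| = 33.9, so V = (-15.653, 30.070). H is determined by |VH| = 48.3 and |HL| = 76.0 together: it lies at the intersection of circle(V, 48.3) and circle(L, 76.0). With |VL| = 83.738, the foot of the radical line on VL is 21.310 from V and the perpendicular offset is √(48.3² − 21.310²) = 43.345. Taking the right-of-VL solution: H = (-11.329, -18.036).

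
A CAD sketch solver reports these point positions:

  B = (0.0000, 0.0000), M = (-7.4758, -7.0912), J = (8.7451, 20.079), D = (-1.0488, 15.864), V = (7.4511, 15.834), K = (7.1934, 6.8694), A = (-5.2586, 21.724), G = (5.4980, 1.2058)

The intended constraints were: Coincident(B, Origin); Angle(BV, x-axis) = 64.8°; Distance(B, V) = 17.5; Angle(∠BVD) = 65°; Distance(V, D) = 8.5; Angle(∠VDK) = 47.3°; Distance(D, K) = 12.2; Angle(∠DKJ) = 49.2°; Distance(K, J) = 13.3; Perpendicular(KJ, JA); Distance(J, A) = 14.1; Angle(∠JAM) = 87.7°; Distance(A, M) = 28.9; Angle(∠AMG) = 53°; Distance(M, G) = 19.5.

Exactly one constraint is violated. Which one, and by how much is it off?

Distance(M, G) = 19.5 — off by 4.10.

B = (0.00, 0.00) ✓; BV at 64.80° ✓; |BV| = 17.50 ✓; ∠BVD = 65.00° ✓; |VD| = 8.500 ✓; ∠VDK = 47.30° ✓; |DK| = 12.20 ✓; ∠DKJ = 49.20° ✓; |KJ| = 13.30 ✓; ∠(KJ, JA) = 90.00° ✓; |JA| = 14.10 ✓; ∠JAM = 87.70° ✓; |AM| = 28.90 ✓; ∠AMG = 53.00° ✓; |MG| = 15.40 ✗.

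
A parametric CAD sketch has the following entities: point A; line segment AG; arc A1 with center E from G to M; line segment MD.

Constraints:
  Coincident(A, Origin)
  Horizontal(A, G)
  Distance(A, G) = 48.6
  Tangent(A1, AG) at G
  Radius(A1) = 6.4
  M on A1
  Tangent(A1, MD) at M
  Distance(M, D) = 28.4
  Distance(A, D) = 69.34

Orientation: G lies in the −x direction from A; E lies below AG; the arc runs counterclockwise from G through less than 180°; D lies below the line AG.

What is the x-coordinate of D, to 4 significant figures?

-61.17

Checks: |AG| = 48.60 ✓; |EM| = 6.400 ✓; ∠(EM, MD) = 90.00° ✓; |MD| = 28.40 ✓; |AD| = 69.34 ✓.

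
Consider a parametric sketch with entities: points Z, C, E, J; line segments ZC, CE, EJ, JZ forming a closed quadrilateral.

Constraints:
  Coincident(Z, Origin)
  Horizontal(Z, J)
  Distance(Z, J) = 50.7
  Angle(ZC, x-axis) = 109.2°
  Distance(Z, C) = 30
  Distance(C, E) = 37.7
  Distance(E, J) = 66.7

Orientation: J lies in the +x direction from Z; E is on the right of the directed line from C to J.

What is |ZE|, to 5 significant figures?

17.813

Checks: |CE| = 37.70 ✓; |EJ| = 66.70 ✓.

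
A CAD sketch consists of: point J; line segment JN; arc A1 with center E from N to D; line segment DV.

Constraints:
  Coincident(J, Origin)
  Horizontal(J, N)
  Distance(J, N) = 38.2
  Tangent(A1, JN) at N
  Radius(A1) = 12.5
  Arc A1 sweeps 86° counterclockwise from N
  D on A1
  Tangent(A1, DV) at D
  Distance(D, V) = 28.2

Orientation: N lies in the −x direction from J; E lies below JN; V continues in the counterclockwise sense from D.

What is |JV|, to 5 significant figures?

65.965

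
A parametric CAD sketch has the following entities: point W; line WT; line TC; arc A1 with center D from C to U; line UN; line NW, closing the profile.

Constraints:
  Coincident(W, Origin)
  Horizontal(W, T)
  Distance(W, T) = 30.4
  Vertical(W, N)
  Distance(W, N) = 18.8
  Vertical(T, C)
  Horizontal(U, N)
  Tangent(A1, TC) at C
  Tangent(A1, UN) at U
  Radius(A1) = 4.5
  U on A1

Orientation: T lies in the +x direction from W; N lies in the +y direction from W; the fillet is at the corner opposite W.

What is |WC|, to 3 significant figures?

33.6

The virtual corner opposite W is at (30.4, 18.8). Tangency of A1 to TC means the radius DC is perpendicular to TC and A1 meets UN tangentially, so DU is at right angles to UN, with radius 4.5, so the center D sits 4.5 in from both sides at D = (25.9, 14.3). That places the tangent points at C = (30.4, 14.3) on TC and U = (25.9, 18.8) on UN. Then |WC| = |C − W| = 33.6.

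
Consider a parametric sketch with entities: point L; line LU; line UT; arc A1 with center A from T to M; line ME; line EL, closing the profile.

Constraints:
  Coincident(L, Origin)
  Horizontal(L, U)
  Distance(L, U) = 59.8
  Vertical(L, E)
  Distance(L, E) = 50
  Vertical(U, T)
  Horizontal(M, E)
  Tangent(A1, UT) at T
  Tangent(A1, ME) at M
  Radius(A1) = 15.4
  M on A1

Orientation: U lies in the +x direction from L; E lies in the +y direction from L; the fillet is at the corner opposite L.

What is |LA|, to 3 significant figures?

56.3

L and E share the same x with |LE| = 50.0 and E on the +y side, so E = (0.00, 50.0). The virtual corner opposite L is at (59.8, 50.0). Tangency of A1 to UT means the radius AT is perpendicular to UT and since A1 is tangent to ME there, AM ⟂ ME, with radius 15.4, so the center A sits 15.4 in from both sides at A = (44.4, 34.6). Then |LA| = |A − L| = 56.3.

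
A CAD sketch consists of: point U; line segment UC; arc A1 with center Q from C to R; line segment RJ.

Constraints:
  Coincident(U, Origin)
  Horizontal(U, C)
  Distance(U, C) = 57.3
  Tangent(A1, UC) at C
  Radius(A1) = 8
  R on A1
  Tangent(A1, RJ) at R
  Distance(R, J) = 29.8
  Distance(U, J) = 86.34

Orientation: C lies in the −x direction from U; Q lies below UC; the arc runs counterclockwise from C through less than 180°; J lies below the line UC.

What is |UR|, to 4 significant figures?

63.57

U is at the origin; U and C share the same y with |UC| = 57.3 and C on the −x side, so C = (-57.30, 0.000). Tangency of A1 to UC means the radius QC is perpendicular to UC, so Q = C + (0, -8) = (-57.30, -8.000). Since QR ⟂ RJ (tangency), |QJ| = √(8.0² + 29.8²) = 30.86 regardless of where R sits on A1. So J lies on both circle(U, 86.34) and circle(Q, 30.86); the below-UC intersection is J = (-82.31, -26.07). R is the foot of the tangent from J: R = (-63.51, -2.952).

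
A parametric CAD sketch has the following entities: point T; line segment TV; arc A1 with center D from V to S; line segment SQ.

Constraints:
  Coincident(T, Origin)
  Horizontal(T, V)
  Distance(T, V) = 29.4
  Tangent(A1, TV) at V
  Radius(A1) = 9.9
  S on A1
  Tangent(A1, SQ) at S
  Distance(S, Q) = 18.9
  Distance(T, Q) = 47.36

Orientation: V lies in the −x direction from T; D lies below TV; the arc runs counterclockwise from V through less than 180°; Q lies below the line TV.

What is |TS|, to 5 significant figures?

40.786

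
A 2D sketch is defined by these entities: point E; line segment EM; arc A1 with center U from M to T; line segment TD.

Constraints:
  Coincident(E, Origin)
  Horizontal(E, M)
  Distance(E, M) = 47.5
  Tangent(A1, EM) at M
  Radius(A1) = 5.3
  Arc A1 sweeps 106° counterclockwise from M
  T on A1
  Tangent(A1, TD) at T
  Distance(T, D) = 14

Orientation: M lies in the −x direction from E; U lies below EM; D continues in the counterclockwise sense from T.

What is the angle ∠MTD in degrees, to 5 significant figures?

127.00°

On A1, M sits at bearing 90° from U; a 106° counterclockwise sweep puts T at bearing 196°, so T = U + 5.3·(cos 196°, sin 196°) = (-52.595, -6.7609). The tangent condition forces UT to be normal to TD, so TD runs along (−sin 196°, cos 196°); with |TD| = 14.0, D = (-48.736, -20.219). Then cos ∠MTD = TM·TD / (|TM||TD|), giving 127.00°.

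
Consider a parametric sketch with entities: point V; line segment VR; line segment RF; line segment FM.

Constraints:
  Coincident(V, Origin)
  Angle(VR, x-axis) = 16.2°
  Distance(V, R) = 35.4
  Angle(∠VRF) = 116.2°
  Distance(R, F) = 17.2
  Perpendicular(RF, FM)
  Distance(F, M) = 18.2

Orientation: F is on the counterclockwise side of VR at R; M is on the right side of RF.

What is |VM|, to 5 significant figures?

59.783

V is at the origin; VR runs at 16.2° with length 35.4, so R = 35.4·(cos 16.2°, sin 16.2°) = (33.994, 9.8763). ∠VRF = 116.2°, so RF runs at 16.2° + (180° − 116.2°) = 80.000° from the x-axis; with |RF| = 17.2, F = R + 17.2·(cos 80.000°, sin 80.000°) = (36.981, 26.815). The perpendicularity gives FM at right angles to RF; with |FM| = 18.2 on the right of RF, M = F + 18.2·(0.98481, -0.17365) = (54.905, 23.655). Then |VM| = |M − V| = 59.783.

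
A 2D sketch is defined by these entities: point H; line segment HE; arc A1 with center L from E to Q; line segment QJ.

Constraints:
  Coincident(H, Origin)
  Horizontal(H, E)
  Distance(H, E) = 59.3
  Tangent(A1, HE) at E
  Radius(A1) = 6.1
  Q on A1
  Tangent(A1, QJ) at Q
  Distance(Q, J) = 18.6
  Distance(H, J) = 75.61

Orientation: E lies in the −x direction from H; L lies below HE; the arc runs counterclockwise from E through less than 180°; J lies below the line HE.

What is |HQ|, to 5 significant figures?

64.890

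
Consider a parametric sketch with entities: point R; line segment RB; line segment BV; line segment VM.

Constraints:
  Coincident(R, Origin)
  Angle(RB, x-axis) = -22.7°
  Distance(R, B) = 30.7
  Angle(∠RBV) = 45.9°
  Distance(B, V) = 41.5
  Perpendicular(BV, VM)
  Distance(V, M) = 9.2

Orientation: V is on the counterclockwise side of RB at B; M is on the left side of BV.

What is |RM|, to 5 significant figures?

23.885

R is at the origin; RB runs at -22.7° with length 30.7, so B = 30.7·(cos -22.7°, sin -22.7°) = (28.322, -11.847). ∠RBV = 45.9°, so BV runs at -22.7° + (180° − 45.9°) = 111.40° from the x-axis; with |BV| = 41.5, V = B + 41.5·(cos 111.40°, sin 111.40°) = (13.180, 26.792). The perpendicularity gives VM at right angles to BV; with |VM| = 9.2 on the left of BV, M = V + 9.2·(-0.93106, -0.36488) = (4.6138, 23.435). Then |RM| = |M − R| = 23.885.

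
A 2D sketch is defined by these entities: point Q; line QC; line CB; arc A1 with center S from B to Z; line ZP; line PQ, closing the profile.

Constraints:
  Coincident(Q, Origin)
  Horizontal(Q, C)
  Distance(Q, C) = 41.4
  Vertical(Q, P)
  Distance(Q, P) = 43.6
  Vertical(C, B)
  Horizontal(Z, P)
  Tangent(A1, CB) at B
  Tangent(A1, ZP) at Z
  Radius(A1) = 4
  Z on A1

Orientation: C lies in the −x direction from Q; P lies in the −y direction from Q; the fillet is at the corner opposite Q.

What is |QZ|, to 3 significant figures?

57.4

Q is at the origin; QC is horizontal with |QC| = 41.4 and C on the −x side, so C = (-41.4, 0.00). QP is vertical with |QP| = 43.6 and P on the −y side, so P = (0.00, -43.6). The virtual corner opposite Q is at (-41.4, -43.6). Tangency of A1 to CB means the radius SB is perpendicular to CB and the tangent condition forces SZ to be normal to ZP, with radius 4.0, so the center S sits 4.0 in from both sides at S = (-37.4, -39.6). That places the tangent points at B = (-41.4, -39.6) on CB and Z = (-37.4, -43.6) on ZP. Then |QZ| = |Z − Q| = 57.4.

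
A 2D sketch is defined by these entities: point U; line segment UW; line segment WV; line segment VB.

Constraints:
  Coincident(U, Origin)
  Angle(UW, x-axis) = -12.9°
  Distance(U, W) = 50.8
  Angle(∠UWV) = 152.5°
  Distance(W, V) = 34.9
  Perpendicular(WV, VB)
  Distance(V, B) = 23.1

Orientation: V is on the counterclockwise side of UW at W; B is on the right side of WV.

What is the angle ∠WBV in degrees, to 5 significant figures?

56.500°

U is at the origin; UW runs at -12.9° with length 50.8, so W = 50.8·(cos -12.9°, sin -12.9°) = (49.518, -11.341). ∠UWV = 152.5°, so WV runs at -12.9° + (180° − 152.5°) = 14.600° from the x-axis; with |WV| = 34.9, V = W + 34.9·(cos 14.600°, sin 14.600°) = (83.291, -2.5439). WV is perpendicular to VB; with |VB| = 23.1 on the right of WV, B = V + 23.1·(0.25207, -0.96771) = (89.114, -24.898). Then cos ∠WBV = BW·BV / (|BW||BV|), giving 56.500°.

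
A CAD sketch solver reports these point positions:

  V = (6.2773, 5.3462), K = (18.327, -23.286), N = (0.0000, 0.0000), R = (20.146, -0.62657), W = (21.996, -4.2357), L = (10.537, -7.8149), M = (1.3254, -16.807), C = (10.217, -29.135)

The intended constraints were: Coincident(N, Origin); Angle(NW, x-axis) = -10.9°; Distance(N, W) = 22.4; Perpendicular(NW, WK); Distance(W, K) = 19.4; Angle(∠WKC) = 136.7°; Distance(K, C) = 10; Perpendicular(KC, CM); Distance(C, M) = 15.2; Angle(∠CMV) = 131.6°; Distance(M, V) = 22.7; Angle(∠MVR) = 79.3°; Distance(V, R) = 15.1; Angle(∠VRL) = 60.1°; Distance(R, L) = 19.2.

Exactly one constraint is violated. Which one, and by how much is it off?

Distance(R, L) = 19.2 — off by 7.20.

N = (0.00, 0.00) ✓; NW at -10.90° ✓; |NW| = 22.40 ✓; ∠(NW, WK) = 90.00° ✓; |WK| = 19.40 ✓; ∠WKC = 136.7° ✓; |KC| = 9.999 ✓; ∠(KC, CM) = 90.00° ✓; |CM| = 15.20 ✓; ∠CMV = 131.6° ✓; |MV| = 22.70 ✓; ∠MVR = 79.30° ✓; |VR| = 15.10 ✓; ∠VRL = 60.10° ✓; |RL| = 12.00 ✗.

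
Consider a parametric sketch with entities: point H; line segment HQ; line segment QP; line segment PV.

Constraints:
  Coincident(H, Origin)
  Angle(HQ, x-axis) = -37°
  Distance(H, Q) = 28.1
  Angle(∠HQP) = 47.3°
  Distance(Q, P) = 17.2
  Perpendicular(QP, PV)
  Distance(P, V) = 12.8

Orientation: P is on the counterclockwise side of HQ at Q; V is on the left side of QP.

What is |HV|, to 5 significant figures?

8.0676

H is at the origin; HQ runs at -37.0° with length 28.1, so Q = 28.1·(cos -37.0°, sin -37.0°) = (22.442, -16.911). ∠HQP = 47.3°, so QP runs at -37.0° + (180° − 47.3°) = 95.700° from the x-axis; with |QP| = 17.2, P = Q + 17.2·(cos 95.700°, sin 95.700°) = (20.733, 0.20395). The perpendicularity gives PV at right angles to QP; with |PV| = 12.8 on the left of QP, V = P + 12.8·(-0.99506, -0.099320) = (7.9966, -1.0673). Then |HV| = |V − H| = 8.0676.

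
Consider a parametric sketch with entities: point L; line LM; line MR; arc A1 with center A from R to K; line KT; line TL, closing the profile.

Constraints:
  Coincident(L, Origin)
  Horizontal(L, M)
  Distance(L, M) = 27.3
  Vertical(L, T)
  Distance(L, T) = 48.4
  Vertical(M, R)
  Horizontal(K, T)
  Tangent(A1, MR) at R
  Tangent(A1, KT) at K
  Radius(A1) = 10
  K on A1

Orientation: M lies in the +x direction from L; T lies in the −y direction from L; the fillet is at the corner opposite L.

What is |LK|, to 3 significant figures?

51.4

L is at the origin; L and M share the same y with |LM| = 27.3 and M on the +x side, so M = (27.3, 0.00). LT is vertical with |LT| = 48.4 and T on the −y side, so T = (0.00, -48.4). The virtual corner opposite L is at (27.3, -48.4). Tangency of A1 to MR means the radius AR is perpendicular to MR and A1 meets KT tangentially, so AK is at right angles to KT, with radius 10.0, so the center A sits 10.0 in from both sides at A = (17.3, -38.4). That places the tangent points at R = (27.3, -38.4) on MR and K = (17.3, -48.4) on KT. Then |LK| = |K − L| = 51.4.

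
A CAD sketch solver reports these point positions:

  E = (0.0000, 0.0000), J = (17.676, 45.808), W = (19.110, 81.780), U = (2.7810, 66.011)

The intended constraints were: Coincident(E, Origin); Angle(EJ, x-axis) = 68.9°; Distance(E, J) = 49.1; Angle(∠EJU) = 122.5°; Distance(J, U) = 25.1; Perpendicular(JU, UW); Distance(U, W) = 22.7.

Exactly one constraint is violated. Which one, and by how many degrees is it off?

Perpendicular(JU, UW) — off by 7.60°.

E = (0.00, 0.00) ✓; EJ at 68.90° ✓; |EJ| = 49.10 ✓; ∠EJU = 122.5° ✓; |JU| = 25.10 ✓; ∠(JU, UW) = 82.40° ✗; |UW| = 22.70 ✓.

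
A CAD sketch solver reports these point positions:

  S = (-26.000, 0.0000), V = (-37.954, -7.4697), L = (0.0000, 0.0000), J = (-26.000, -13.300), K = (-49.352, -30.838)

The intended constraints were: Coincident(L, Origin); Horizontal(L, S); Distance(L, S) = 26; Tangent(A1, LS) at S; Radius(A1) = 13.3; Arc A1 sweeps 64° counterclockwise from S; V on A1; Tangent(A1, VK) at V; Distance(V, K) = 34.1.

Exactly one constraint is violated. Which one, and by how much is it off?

Distance(V, K) = 34.1 — off by 8.10.

L = (0.00, 0.00) ✓; L.y = 0.00, S.y = 0.00 ✓; |LS| = 26.00 ✓; ∠(JS, SL) = 90.00° ✓; |JS| = 13.30 ✓; bearing(J→V) − bearing(J→S) = 64.00° ✓; |JV| = 13.30 ✓; ∠(JV, VK) = 90.00° ✓; |VK| = 26.00 ✗.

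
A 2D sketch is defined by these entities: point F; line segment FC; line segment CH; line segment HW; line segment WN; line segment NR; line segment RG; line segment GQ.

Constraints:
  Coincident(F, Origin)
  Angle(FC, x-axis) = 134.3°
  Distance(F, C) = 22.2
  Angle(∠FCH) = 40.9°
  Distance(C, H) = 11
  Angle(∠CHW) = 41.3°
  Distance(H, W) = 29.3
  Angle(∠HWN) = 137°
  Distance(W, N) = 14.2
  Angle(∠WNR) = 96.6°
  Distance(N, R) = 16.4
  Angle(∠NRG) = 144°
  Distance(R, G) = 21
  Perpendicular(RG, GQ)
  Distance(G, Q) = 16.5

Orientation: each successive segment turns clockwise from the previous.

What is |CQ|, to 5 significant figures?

7.0727

∠NRG = 144.0° gives RG at 54.100° from the x-axis; with |RG| = 21.0, G = (-29.920, 32.558). RG is perpendicular to GQ, so GQ runs at -35.900°; with |GQ| = 16.5, Q = (-16.554, 22.883). Then |CQ| = |Q − C| = 7.0727.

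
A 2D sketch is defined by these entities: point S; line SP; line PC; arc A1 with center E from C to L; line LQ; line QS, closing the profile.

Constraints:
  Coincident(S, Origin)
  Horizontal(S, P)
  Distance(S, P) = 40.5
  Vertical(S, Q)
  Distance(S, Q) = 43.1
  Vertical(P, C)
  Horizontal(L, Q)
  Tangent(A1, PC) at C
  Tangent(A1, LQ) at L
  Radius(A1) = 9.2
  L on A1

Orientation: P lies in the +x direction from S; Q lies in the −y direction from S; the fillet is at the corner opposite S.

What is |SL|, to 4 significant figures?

53.27

The virtual corner opposite S is at (40.50, -43.10). The tangent condition forces EC to be normal to PC and the tangent condition forces EL to be normal to LQ, with radius 9.2, so the center E sits 9.2 in from both sides at E = (31.30, -33.90). That places the tangent points at C = (40.50, -33.90) on PC and L = (31.30, -43.10) on LQ. Then |SL| = |L − S| = 53.27.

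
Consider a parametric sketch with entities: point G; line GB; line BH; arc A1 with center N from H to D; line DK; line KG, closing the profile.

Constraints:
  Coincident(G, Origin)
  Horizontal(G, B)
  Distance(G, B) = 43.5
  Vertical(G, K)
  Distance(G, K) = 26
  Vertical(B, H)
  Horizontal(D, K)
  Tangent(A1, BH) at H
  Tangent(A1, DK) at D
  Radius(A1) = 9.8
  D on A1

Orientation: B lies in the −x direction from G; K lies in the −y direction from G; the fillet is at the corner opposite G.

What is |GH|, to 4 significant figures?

46.42

The virtual corner opposite G is at (-43.50, -26.00). Since A1 is tangent to BH there, NH ⟂ BH and since A1 is tangent to DK there, ND ⟂ DK, with radius 9.8, so the center N sits 9.8 in from both sides at N = (-33.70, -16.20). That places the tangent points at H = (-43.50, -16.20) on BH and D = (-33.70, -26.00) on DK. Then |GH| = |H − G| = 46.42.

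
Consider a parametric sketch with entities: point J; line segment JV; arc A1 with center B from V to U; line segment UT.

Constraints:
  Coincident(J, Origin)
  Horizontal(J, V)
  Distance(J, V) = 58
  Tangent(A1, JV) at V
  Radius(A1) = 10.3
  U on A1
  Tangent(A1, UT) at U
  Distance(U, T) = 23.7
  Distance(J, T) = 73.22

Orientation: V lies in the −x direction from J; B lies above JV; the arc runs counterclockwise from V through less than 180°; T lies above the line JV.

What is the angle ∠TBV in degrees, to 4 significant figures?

166.4°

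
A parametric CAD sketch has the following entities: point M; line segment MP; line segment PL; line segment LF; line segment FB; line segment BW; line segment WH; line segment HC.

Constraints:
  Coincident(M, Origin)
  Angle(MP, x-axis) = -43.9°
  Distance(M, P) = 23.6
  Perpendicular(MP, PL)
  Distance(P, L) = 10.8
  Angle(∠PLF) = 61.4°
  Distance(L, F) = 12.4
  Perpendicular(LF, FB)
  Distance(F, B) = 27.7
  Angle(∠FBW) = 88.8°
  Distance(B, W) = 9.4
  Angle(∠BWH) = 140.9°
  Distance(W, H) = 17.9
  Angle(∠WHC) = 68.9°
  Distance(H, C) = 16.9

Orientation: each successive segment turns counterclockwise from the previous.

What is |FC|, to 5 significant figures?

11.350

∠BWH = 140.9° gives WH at 25.000° from the x-axis; with |WH| = 17.9, H = (30.564, -26.754). ∠WHC = 68.9° gives HC at 136.10° from the x-axis; with |HC| = 16.9, C = (18.386, -15.035). Then |FC| = |C − F| = 11.350.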